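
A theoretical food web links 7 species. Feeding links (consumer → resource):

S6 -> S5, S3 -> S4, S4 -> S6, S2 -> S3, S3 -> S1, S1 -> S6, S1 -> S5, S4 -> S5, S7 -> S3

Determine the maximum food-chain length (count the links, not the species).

4 links

One longest chain: S5 → S6 → S1 → S3 → S7.
It has 5 species and 4 links.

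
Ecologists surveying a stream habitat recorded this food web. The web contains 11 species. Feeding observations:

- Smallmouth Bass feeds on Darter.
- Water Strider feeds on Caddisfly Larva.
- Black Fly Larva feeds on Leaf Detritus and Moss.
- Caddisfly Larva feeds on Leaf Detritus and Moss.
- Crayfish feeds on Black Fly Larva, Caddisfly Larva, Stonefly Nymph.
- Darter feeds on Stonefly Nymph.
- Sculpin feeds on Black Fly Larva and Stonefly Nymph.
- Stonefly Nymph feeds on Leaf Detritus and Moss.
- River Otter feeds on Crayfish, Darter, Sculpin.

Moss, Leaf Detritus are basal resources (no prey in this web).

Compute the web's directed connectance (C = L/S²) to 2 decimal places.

C = 0.14

The web has S = 11 species and L = 17 feeding links.
C = L / S² = 17 / 121 = 0.1405 ≈ 0.14.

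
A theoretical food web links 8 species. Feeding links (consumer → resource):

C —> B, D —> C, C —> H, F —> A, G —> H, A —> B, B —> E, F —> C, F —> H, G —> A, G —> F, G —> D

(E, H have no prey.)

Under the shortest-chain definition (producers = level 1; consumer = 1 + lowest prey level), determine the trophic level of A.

E is a producer → level 1.
B eats E → level 2.
A eats B → level 3.
No prey of A is below level 2, so 3 is the minimum.

Trophic level 3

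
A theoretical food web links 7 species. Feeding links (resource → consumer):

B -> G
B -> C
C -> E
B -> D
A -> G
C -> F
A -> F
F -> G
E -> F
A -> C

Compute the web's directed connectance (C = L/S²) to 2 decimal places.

The web has S = 7 species and L = 10 feeding links.
C = L / S² = 10 / 49 = 0.2041 ≈ 0.20.

C = 0.20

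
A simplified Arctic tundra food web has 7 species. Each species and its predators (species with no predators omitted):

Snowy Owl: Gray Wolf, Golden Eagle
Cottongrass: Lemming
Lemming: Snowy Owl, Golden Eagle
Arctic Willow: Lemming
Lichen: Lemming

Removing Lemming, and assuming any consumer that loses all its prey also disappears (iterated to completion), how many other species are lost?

3

Remove Lemming.
Round 1: Snowy Owl (all prey gone) → extinct.
Round 2: Gray Wolf (all prey gone), Golden Eagle (all prey gone) → extinct.
No further losses. Total secondary extinctions: 3.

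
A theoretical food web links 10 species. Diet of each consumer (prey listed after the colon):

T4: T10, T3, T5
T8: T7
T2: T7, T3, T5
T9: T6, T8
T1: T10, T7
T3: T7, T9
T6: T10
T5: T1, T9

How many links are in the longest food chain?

One longest chain: T10 → T6 → T9 → T3 → T2.
It has 5 species and 4 links.

4 links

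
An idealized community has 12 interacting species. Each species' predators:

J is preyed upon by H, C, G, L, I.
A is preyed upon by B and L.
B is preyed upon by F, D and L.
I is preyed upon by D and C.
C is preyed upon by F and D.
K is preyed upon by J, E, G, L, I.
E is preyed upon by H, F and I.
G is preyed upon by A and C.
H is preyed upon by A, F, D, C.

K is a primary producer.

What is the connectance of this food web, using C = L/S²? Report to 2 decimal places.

The web has S = 12 species and L = 28 feeding links.
C = L / S² = 28 / 144 = 0.1944 ≈ 0.19.

C = 0.19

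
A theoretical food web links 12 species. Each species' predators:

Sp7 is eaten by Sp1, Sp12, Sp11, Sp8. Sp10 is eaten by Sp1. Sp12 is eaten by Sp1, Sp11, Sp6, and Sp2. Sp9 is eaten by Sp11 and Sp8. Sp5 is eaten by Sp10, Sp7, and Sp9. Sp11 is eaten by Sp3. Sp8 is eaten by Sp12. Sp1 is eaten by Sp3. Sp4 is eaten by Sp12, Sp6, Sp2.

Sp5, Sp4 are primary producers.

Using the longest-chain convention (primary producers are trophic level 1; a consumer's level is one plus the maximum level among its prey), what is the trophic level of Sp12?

Sp5 is a producer → level 1.
Sp7 eats Sp5 → level 2.
Sp8 eats Sp7 (level 2); other prey at levels: Sp9 2 → level 3.
Sp12 eats Sp8 (level 3); other prey at levels: Sp4 1, Sp7 2 → level 4.

Trophic level 4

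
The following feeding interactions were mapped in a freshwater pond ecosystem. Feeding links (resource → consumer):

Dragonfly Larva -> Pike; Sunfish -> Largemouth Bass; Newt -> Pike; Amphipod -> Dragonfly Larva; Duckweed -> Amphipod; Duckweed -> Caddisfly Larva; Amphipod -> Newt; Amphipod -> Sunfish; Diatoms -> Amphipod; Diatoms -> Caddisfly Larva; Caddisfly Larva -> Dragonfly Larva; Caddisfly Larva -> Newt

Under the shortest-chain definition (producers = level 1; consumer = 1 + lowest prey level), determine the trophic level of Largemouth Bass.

Duckweed is a producer → level 1.
Amphipod eats Duckweed → level 2.
Sunfish eats Amphipod → level 3.
Largemouth Bass eats Sunfish → level 4.
No prey of Largemouth Bass is below level 3, so 4 is the minimum.

Trophic level 4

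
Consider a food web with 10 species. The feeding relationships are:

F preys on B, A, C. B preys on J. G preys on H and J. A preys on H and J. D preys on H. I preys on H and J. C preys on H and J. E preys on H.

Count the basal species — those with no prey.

Basal species (no prey listed): J, H.
Count: 2.

2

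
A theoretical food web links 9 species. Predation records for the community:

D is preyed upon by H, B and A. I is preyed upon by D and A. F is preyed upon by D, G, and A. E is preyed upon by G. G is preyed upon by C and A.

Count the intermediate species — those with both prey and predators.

2

Intermediate species (has both prey and predators): D, G.
Count: 2.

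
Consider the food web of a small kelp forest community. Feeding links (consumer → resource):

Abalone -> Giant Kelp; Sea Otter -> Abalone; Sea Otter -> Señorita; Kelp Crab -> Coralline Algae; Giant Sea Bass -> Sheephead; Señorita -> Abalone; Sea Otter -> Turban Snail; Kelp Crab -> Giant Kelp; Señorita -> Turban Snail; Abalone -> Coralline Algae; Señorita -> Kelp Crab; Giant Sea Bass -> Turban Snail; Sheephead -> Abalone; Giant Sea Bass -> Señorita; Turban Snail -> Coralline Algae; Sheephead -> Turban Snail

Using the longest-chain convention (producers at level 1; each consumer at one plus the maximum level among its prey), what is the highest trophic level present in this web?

4

Producers (level 1): Coralline Algae, Giant Kelp.
Coralline Algae → Turban Snail → Sheephead → Giant Sea Bass gives Giant Sea Bass level 4.
No species has a prey at level 4, so no species reaches level 5.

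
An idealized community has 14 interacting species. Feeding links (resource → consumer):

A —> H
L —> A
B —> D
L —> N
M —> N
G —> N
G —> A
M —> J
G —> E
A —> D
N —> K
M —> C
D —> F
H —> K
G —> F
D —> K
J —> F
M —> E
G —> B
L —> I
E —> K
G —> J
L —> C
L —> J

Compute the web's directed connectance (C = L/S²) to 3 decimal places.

The web has S = 14 species and L = 24 feeding links.
C = L / S² = 24 / 196 = 0.1224 ≈ 0.122.

C = 0.122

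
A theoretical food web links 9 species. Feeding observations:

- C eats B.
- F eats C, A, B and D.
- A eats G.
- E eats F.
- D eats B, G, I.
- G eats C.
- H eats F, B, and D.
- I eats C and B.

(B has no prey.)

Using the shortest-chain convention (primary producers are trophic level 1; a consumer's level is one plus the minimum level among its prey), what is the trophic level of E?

B is a producer → level 1.
F eats B → level 2.
E eats F → level 3.
No prey of E is below level 2, so 3 is the minimum.

Trophic level 3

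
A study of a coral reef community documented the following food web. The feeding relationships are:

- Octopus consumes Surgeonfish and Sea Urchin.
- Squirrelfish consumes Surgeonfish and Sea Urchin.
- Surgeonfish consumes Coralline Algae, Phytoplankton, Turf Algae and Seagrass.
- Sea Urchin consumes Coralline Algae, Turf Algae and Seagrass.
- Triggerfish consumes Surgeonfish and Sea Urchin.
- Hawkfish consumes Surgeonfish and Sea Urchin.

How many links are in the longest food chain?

One longest chain: Seagrass → Sea Urchin → Hawkfish.
It has 3 species and 2 links.

2 links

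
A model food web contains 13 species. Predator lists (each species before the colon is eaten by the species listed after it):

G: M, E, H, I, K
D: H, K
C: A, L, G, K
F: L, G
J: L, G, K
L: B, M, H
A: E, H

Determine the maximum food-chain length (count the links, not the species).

One longest chain: J → L → B.
It has 3 species and 2 links.

2 links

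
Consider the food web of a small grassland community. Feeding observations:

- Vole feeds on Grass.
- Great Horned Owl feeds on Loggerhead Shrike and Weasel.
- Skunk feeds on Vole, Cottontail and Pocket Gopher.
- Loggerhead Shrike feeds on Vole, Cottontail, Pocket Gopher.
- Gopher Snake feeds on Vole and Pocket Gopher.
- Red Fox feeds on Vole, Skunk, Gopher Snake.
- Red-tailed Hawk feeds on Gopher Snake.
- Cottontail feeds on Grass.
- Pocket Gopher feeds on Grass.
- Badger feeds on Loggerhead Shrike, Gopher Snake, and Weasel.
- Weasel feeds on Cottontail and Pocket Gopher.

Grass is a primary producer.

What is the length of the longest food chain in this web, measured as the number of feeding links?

3 links

One longest chain: Grass → Vole → Loggerhead Shrike → Great Horned Owl.
It has 4 species and 3 links.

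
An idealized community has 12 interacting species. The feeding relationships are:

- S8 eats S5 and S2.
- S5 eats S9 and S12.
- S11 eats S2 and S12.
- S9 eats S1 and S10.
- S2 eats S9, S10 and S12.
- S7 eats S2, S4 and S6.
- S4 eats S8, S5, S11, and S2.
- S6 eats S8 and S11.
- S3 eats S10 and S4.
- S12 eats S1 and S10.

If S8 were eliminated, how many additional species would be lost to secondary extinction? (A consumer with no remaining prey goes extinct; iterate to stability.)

0

Remove S8.
Every predator of it retains at least one other prey: S6 still has S11; S4 still has S2, S5, S11.
No consumer loses all prey, so no secondary extinctions occur.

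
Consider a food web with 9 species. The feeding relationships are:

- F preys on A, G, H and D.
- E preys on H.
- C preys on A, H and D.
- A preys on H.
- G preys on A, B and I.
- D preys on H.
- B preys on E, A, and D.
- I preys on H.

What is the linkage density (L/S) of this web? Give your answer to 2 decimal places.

L/S = 1.89

There are L = 17 links among S = 9 species.
L/S = 17/9 = 1.8889 ≈ 1.89.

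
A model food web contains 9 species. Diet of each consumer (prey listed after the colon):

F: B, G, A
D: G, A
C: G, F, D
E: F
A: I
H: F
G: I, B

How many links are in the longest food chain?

3 links

One longest chain: I → G → F → C.
It has 4 species and 3 links.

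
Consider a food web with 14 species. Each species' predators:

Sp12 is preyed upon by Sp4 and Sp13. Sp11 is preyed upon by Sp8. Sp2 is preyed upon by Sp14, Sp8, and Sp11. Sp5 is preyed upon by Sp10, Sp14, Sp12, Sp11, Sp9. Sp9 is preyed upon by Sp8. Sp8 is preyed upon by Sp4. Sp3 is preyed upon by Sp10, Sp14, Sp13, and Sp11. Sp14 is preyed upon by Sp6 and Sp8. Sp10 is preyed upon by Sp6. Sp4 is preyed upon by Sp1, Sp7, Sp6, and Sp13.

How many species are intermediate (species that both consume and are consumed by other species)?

Intermediate species (has both prey and predators): Sp10, Sp14, Sp12, Sp9, Sp11, Sp8, Sp4.
Count: 7.

7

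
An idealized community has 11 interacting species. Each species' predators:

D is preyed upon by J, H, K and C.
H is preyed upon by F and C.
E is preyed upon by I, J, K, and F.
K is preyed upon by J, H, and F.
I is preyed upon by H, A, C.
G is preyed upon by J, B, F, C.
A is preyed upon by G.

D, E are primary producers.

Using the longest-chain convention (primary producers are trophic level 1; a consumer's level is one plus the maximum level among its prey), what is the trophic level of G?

E is a producer → level 1.
I eats E → level 2.
A eats I → level 3.
G eats A → level 4.

Trophic level 4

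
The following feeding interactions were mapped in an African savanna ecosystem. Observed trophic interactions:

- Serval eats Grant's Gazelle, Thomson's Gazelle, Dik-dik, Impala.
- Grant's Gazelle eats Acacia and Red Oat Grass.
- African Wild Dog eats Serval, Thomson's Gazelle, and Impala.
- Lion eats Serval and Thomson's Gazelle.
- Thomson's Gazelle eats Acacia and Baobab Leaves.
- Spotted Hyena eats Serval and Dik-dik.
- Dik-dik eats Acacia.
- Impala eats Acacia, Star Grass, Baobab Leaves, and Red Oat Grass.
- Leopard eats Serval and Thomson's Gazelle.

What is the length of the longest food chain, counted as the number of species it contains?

One longest chain: Baobab Leaves → Thomson's Gazelle → Serval → Leopard.
It has 4 species and 3 links.

4 species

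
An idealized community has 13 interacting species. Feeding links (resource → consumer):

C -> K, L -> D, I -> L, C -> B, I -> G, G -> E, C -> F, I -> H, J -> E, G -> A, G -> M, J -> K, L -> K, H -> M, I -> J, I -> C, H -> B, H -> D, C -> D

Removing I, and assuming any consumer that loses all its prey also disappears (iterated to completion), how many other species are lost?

Remove I.
Round 1: H (all prey gone), C (all prey gone), L (all prey gone), J (all prey gone), G (all prey gone) → extinct.
Round 2: E (all prey gone), F (all prey gone), D (all prey gone), K (all prey gone), B (all prey gone), M (all prey gone), A (all prey gone) → extinct.
No further losses. Total secondary extinctions: 12.

12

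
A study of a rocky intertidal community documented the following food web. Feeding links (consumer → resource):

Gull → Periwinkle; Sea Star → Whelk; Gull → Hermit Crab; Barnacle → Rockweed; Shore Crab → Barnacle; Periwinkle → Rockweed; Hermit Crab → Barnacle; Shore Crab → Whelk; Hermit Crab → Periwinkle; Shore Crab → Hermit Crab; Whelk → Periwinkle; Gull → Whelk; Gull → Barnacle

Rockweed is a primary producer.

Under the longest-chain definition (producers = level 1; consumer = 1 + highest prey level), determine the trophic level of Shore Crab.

Rockweed is a producer → level 1.
Periwinkle eats Rockweed → level 2.
Whelk eats Periwinkle → level 3.
Shore Crab eats Whelk (level 3); other prey at levels: Barnacle 2, Hermit Crab 3 → level 4.

Trophic level 4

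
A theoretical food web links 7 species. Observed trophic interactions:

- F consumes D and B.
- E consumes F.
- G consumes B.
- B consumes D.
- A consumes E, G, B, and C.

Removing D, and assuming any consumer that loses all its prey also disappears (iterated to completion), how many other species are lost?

Remove D.
Round 1: B (all prey gone) → extinct.
Round 2: G (all prey gone), F (all prey gone) → extinct.
Round 3: E (all prey gone) → extinct.
No further losses. Total secondary extinctions: 4.

4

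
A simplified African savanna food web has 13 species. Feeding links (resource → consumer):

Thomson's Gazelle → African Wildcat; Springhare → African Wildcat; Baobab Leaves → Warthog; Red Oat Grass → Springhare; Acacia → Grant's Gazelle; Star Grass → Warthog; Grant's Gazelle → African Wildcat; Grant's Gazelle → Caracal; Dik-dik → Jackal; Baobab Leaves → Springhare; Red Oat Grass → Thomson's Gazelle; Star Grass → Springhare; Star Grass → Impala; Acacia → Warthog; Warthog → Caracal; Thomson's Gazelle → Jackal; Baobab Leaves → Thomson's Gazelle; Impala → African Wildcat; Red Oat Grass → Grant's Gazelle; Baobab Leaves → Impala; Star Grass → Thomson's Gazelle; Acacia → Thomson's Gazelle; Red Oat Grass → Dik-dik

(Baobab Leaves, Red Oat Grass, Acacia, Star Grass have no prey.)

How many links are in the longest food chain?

2 links

One longest chain: Baobab Leaves → Thomson's Gazelle → Jackal.
It has 3 species and 2 links.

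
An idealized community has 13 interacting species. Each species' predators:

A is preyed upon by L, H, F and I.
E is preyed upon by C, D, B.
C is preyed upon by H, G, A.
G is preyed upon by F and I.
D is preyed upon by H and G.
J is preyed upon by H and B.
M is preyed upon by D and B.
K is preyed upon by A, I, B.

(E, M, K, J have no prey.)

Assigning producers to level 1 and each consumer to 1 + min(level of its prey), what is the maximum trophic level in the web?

Producers (level 1): E, M, K, J.
Following each consumer down to its lowest-level prey: E → C → G (levels 1 through 3).
All prey of G (C 2, D 2) are at level 2 or above, so G is at level 1 + 2 = 3.
Every consumer has at least one prey at level 2 or below, so none exceeds level 3.

3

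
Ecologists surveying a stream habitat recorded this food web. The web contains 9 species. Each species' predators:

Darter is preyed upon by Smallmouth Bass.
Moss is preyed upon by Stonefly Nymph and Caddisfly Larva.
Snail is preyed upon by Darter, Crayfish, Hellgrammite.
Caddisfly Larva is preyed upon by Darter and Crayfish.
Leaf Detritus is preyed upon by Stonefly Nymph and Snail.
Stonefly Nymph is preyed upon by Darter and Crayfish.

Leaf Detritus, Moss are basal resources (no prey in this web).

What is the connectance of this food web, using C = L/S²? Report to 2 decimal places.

C = 0.15

The web has S = 9 species and L = 12 feeding links.
C = L / S² = 12 / 81 = 0.1481 ≈ 0.15.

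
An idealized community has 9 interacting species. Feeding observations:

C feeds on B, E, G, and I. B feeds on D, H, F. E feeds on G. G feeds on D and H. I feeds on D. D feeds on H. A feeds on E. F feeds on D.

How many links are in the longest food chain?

4 links

One longest chain: H → D → F → B → C.
It has 5 species and 4 links.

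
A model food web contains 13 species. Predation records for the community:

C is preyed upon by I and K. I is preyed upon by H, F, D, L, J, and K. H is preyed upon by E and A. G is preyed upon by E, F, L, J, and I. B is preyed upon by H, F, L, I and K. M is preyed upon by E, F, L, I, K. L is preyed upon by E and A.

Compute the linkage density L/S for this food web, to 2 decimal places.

There are L = 27 links among S = 13 species.
L/S = 27/13 = 2.0769 ≈ 2.08.

L/S = 2.08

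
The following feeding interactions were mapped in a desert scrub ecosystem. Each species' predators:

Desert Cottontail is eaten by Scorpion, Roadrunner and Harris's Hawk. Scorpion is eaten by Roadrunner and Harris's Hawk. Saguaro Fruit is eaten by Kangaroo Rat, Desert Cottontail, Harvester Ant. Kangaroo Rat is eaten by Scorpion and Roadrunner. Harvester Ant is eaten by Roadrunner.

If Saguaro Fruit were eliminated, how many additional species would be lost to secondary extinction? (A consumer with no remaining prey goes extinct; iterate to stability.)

6

Remove Saguaro Fruit.
Round 1: Desert Cottontail (all prey gone), Kangaroo Rat (all prey gone), Harvester Ant (all prey gone) → extinct.
Round 2: Scorpion (all prey gone) → extinct.
Round 3: Harris's Hawk (all prey gone), Roadrunner (all prey gone) → extinct.
No further losses. Total secondary extinctions: 6.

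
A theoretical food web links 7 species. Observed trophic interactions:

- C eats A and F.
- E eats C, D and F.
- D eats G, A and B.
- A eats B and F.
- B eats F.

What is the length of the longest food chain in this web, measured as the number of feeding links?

4 links

One longest chain: F → B → A → D → E.
It has 5 species and 4 links.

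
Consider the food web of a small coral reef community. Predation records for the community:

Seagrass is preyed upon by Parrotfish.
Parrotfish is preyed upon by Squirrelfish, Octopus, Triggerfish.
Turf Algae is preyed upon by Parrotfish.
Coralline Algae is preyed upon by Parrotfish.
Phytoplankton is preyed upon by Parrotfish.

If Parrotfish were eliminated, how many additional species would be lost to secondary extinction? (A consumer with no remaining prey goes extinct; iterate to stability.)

3

Remove Parrotfish.
Round 1: Triggerfish (all prey gone), Squirrelfish (all prey gone), Octopus (all prey gone) → extinct.
No further losses. Total secondary extinctions: 3.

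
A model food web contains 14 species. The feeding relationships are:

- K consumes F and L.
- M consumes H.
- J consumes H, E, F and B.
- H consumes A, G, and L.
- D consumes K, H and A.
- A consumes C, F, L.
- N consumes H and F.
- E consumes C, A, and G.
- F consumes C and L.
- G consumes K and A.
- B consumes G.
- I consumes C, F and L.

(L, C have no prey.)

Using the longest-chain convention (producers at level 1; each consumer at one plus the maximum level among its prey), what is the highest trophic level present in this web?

6

Producers (level 1): L, C.
L → F → K → G → H → M gives M level 6.
No species has a prey at level 6, so no species reaches level 7.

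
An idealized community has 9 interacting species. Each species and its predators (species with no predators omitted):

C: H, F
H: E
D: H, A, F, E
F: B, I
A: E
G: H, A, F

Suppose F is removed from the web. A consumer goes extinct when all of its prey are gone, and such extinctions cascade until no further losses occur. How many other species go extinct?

2

Remove F.
Round 1: B (all prey gone), I (all prey gone) → extinct.
No further losses. Total secondary extinctions: 2.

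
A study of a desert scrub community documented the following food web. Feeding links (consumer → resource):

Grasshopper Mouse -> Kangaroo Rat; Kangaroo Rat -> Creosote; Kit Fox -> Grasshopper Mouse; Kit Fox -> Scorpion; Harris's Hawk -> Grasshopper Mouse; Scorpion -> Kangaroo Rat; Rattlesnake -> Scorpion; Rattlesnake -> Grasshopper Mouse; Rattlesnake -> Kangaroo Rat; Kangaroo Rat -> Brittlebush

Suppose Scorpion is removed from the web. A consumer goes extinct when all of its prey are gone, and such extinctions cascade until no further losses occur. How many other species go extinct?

0

Remove Scorpion.
Every predator of it retains at least one other prey: Rattlesnake still has Kangaroo Rat, Grasshopper Mouse; Kit Fox still has Grasshopper Mouse.
No consumer loses all prey, so no secondary extinctions occur.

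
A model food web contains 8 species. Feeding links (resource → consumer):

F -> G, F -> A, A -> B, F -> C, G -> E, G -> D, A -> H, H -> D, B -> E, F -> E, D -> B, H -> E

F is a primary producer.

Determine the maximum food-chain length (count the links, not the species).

5 links

One longest chain: F → A → H → D → B → E.
It has 6 species and 5 links.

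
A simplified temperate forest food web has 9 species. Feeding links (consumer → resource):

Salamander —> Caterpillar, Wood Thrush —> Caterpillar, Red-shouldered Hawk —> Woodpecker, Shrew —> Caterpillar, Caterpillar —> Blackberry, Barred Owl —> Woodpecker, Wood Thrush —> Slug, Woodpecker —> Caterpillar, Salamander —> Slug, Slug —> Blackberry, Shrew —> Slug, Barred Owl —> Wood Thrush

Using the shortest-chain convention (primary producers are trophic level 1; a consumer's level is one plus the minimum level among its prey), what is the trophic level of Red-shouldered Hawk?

Trophic level 4

Blackberry is a producer → level 1.
Caterpillar eats Blackberry → level 2.
Woodpecker eats Caterpillar → level 3.
Red-shouldered Hawk eats Woodpecker → level 4.
No prey of Red-shouldered Hawk is below level 3, so 4 is the minimum.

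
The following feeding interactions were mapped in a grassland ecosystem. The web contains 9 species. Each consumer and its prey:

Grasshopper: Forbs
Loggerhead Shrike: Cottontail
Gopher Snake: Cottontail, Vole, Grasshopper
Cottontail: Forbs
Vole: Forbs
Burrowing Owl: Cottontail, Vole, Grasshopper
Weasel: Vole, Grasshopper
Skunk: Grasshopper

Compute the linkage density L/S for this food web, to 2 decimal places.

L/S = 1.44

There are L = 13 links among S = 9 species.
L/S = 13/9 = 1.4444 ≈ 1.44.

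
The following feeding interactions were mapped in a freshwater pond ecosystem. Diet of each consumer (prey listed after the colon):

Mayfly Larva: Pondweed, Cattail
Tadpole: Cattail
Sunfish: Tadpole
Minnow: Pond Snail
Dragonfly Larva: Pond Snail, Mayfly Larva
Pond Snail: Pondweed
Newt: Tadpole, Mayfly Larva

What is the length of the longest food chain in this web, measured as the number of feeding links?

One longest chain: Pondweed → Pond Snail → Minnow.
It has 3 species and 2 links.

2 links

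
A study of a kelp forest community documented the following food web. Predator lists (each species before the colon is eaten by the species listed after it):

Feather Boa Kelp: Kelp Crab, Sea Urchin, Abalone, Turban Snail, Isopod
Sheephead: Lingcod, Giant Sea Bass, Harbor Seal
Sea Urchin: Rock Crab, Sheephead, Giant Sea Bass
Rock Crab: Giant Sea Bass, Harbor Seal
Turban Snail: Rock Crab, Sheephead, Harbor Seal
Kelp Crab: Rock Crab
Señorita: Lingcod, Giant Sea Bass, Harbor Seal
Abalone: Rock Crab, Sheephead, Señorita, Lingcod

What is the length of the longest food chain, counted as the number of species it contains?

One longest chain: Feather Boa Kelp → Abalone → Señorita → Lingcod.
It has 4 species and 3 links.

4 species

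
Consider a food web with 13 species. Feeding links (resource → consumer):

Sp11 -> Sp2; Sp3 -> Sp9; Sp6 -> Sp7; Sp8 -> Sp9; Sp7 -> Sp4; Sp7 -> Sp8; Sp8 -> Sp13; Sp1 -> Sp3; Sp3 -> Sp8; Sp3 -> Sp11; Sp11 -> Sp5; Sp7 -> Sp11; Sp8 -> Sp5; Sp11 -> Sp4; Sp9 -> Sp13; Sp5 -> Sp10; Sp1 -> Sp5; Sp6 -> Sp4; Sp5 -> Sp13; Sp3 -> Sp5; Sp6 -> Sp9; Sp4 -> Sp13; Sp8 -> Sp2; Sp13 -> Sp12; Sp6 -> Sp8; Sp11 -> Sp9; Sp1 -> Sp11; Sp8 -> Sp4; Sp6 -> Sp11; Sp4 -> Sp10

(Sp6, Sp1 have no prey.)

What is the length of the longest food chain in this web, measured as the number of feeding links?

5 links

One longest chain: Sp6 → Sp7 → Sp8 → Sp9 → Sp13 → Sp12.
It has 6 species and 5 links.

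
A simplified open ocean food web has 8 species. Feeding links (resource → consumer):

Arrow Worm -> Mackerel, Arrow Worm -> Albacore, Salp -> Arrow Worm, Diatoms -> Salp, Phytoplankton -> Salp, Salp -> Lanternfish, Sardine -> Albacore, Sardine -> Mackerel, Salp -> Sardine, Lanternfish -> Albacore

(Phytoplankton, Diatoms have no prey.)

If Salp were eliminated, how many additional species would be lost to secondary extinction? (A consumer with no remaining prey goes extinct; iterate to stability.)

5

Remove Salp.
Round 1: Sardine (all prey gone), Lanternfish (all prey gone), Arrow Worm (all prey gone) → extinct.
Round 2: Albacore (all prey gone), Mackerel (all prey gone) → extinct.
No further losses. Total secondary extinctions: 5.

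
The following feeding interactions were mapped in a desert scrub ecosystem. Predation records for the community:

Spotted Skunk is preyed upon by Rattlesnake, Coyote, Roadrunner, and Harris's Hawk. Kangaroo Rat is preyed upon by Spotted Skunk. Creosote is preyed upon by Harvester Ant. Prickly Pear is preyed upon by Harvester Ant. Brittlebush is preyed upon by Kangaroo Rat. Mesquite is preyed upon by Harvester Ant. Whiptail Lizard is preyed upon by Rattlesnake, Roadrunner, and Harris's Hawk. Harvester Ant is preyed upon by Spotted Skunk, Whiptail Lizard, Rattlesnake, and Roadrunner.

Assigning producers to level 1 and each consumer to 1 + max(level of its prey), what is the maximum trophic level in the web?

Producers (level 1): Mesquite, Brittlebush, Prickly Pear, Creosote.
Brittlebush → Kangaroo Rat → Spotted Skunk → Coyote gives Coyote level 4.
No species has a prey at level 4, so no species reaches level 5.

4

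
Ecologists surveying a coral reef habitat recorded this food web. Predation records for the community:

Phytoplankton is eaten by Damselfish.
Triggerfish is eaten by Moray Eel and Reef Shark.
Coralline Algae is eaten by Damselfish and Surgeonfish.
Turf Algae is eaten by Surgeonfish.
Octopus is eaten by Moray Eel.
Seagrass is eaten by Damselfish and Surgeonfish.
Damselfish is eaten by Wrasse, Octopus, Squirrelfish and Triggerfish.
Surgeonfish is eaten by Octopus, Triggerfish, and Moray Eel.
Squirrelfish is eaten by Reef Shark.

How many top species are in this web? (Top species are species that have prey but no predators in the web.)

Top species (has prey, but nothing eats it): Wrasse, Moray Eel, Reef Shark.
Count: 3.

3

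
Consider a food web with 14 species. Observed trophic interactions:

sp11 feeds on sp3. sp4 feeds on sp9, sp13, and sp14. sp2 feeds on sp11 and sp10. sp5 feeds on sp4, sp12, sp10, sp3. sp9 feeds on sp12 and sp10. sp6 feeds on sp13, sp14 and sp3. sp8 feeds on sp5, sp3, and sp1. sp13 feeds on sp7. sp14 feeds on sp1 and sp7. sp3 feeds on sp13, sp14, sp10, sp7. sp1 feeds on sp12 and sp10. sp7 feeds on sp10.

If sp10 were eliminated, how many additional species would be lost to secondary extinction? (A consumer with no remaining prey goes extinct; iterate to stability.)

Remove sp10.
Round 1: sp7 (all prey gone) → extinct.
Round 2: sp13 (all prey gone) → extinct.
No further losses. Total secondary extinctions: 2.

2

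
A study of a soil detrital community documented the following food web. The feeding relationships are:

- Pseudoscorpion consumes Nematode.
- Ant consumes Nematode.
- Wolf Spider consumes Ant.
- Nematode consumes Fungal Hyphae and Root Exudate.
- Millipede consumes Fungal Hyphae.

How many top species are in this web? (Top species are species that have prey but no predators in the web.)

3

Top species (has prey, but nothing eats it): Millipede, Pseudoscorpion, Wolf Spider.
Count: 3.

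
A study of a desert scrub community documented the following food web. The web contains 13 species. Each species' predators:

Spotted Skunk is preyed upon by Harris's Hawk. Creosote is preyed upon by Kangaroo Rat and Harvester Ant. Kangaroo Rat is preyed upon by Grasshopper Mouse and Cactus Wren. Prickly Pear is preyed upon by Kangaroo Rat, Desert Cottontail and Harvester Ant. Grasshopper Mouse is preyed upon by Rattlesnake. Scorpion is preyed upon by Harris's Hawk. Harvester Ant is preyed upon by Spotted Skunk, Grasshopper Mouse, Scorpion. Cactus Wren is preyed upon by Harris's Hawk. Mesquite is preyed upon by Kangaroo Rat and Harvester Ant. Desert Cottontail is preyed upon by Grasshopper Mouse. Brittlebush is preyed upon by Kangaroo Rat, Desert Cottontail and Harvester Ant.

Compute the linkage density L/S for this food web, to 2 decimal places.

L/S = 1.54

There are L = 20 links among S = 13 species.
L/S = 20/13 = 1.5385 ≈ 1.54.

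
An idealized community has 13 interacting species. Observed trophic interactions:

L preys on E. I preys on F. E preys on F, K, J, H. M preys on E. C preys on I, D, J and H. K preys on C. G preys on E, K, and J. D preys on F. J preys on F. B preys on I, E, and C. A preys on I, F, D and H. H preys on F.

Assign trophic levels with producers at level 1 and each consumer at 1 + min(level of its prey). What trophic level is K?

Trophic level 4

F is a producer → level 1.
I eats F → level 2.
C eats I → level 3.
K eats C → level 4.
No prey of K is below level 3, so 4 is the minimum.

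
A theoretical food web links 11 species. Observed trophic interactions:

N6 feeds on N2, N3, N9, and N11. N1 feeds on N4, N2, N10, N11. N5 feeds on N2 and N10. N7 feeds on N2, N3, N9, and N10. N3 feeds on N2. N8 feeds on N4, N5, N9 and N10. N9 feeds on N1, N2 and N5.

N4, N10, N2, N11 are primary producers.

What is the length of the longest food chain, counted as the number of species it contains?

One longest chain: N4 → N1 → N9 → N7.
It has 4 species and 3 links.

4 species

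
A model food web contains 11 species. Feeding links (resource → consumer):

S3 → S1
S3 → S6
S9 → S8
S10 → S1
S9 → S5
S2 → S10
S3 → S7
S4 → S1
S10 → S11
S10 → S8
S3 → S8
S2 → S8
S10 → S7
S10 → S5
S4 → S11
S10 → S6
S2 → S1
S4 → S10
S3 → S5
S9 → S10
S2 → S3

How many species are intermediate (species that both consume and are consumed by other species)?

Intermediate species (has both prey and predators): S10, S3.
Count: 2.

2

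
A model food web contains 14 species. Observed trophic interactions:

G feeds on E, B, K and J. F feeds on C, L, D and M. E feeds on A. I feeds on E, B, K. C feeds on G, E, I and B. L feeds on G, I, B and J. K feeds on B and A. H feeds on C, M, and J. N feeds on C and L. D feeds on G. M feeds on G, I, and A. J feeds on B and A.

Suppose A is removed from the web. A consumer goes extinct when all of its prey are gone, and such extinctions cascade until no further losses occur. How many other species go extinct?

Remove A.
Round 1: E (all prey gone) → extinct.
No further losses. Total secondary extinctions: 1.

1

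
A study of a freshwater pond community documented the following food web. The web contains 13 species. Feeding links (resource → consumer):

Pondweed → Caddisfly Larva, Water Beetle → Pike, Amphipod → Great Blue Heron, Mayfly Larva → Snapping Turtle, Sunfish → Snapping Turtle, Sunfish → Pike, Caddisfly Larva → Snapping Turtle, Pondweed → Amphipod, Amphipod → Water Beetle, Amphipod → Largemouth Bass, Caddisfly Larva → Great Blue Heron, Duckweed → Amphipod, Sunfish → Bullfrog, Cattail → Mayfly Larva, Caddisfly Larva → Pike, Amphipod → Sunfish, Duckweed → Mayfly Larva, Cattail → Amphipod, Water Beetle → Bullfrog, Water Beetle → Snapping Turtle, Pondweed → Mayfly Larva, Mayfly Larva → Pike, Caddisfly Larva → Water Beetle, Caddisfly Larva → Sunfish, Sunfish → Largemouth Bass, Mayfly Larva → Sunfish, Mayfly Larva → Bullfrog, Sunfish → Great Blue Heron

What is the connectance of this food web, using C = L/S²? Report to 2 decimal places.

C = 0.17

The web has S = 13 species and L = 28 feeding links.
C = L / S² = 28 / 169 = 0.1657 ≈ 0.17.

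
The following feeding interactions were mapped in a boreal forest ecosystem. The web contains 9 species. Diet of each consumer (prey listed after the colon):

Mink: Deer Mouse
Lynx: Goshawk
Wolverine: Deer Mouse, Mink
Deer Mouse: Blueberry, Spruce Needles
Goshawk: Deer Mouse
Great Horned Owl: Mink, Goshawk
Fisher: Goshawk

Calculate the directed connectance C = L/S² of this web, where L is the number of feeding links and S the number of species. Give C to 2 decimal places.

C = 0.12

The web has S = 9 species and L = 10 feeding links.
C = L / S² = 10 / 81 = 0.1235 ≈ 0.12.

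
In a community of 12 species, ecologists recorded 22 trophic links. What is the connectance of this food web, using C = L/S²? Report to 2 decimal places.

The web has S = 12 species and L = 22 feeding links.
C = L / S² = 22 / 144 = 0.1528 ≈ 0.15.

C = 0.15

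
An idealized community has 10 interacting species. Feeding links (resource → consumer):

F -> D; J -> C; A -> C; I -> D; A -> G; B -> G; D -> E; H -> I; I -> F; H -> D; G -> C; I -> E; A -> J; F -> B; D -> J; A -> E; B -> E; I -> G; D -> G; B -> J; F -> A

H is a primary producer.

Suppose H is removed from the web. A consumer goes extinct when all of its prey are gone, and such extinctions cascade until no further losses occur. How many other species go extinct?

9

Remove H.
Round 1: I (all prey gone) → extinct.
Round 2: F (all prey gone) → extinct.
Round 3: A (all prey gone), B (all prey gone), D (all prey gone) → extinct.
Round 4: G (all prey gone), J (all prey gone), E (all prey gone) → extinct.
Round 5: C (all prey gone) → extinct.
No further losses. Total secondary extinctions: 9.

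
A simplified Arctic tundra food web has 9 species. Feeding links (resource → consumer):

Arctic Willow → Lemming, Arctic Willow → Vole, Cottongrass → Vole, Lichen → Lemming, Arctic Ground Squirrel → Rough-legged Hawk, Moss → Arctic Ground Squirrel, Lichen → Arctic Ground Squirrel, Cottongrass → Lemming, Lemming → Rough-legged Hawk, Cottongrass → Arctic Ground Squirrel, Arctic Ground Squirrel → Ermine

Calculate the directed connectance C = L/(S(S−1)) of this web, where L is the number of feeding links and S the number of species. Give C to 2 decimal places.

C = 0.15

The web has S = 9 species and L = 11 feeding links.
C = L / (S(S−1)) = 11 / 72 = 0.1528 ≈ 0.15.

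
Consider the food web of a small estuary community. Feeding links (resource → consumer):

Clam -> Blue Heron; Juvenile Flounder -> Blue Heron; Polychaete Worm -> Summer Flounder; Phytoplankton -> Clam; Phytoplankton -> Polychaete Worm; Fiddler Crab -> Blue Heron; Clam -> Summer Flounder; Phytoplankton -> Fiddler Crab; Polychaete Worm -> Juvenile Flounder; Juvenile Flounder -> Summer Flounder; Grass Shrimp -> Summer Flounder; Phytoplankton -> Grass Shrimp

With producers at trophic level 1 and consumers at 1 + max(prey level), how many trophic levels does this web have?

Producers (level 1): Phytoplankton.
Phytoplankton → Polychaete Worm → Juvenile Flounder → Summer Flounder gives Summer Flounder level 4.
No species has a prey at level 4, so no species reaches level 5.

4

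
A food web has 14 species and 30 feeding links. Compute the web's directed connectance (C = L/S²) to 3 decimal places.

The web has S = 14 species and L = 30 feeding links.
C = L / S² = 30 / 196 = 0.1531 ≈ 0.153.

C = 0.153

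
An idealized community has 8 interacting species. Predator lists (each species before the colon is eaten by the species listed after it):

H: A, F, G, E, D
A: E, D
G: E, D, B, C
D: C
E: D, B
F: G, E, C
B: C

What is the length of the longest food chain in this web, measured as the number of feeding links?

5 links

One longest chain: H → F → G → E → D → C.
It has 6 species and 5 links.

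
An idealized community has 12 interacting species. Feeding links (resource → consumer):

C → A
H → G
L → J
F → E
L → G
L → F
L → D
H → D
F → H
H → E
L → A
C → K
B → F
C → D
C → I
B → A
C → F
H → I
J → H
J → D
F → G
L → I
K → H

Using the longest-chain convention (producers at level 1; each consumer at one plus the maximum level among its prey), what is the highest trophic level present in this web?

4

Producers (level 1): B, L, C.
C → K → H → E gives E level 4.
No species has a prey at level 4, so no species reaches level 5.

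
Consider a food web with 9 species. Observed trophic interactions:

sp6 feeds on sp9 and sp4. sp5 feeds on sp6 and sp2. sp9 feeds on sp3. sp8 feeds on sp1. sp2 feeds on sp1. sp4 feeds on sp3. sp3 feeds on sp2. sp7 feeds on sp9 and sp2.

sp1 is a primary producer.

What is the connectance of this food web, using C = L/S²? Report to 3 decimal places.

The web has S = 9 species and L = 11 feeding links.
C = L / S² = 11 / 81 = 0.1358 ≈ 0.136.

C = 0.136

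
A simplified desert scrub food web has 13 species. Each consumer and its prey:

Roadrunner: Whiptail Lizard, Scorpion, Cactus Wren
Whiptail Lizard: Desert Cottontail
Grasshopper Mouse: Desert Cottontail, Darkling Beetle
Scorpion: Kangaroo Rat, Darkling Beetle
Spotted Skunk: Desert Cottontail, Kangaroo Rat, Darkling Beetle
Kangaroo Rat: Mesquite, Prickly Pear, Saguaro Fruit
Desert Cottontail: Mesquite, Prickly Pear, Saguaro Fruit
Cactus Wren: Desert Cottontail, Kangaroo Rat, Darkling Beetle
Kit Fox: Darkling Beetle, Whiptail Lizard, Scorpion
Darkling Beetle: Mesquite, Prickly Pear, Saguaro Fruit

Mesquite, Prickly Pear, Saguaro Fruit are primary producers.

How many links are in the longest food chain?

One longest chain: Mesquite → Desert Cottontail → Cactus Wren → Roadrunner.
It has 4 species and 3 links.

3 links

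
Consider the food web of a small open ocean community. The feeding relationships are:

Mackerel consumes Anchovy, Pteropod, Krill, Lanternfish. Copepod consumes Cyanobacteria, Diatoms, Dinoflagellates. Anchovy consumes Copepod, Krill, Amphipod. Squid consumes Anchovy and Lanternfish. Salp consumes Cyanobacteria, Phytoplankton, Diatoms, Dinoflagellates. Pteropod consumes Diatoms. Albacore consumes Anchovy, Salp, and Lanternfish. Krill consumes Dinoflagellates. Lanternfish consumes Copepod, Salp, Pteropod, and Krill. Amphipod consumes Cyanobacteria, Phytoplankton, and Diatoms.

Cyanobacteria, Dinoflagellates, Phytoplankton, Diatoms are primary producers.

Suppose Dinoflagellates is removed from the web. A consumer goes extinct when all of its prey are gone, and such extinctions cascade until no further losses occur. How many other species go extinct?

Remove Dinoflagellates.
Round 1: Krill (all prey gone) → extinct.
No further losses. Total secondary extinctions: 1.

1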